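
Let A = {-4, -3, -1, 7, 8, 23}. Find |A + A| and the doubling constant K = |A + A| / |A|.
K = |A + A| / |A| = 20/6 = 10/3

Enumerate A + A = {a + b : a, b ∈ A}. With |A| = 6, there are |A|^2 = 36 ordered sum pairs; collecting distinct values, A + A = {-8, -7, -6, -5, -4, -2, 3, 4, 5, 6, 7, 14, 15, 16, 19, 20, 22, 30, 31, 46}, so |A + A| = 20. Thus K = 20/6 = 10/3. For comparison, the minimum possible |A + A| over all 6-element sets is 2·6 − 1 = 11 (so min K = 11/6), attained only by arithmetic progressions.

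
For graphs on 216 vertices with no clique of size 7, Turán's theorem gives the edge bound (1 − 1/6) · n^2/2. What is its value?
Turán density bound = (5/6) · 216^2/2 = 19440

Turán's theorem: ex(n, K_{r+1}) is achieved by the complete r-partite Turán graph T(n, r) with parts as balanced as possible, and is at most (1 − 1/r) · n^2/2. For r = 6, n = 216: the density bound is (5/6) · 46656/2 = 19440. Since 6 ∣ 216, the Turán graph T(216, 6) has parts of equal size 36, and its edge count e(T(216, 6)) = 19440 attains the density bound exactly.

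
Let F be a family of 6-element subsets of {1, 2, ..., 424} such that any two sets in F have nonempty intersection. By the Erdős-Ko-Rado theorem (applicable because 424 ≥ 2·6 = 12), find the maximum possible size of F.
max |F| = C(423, 5) = 110208979629

Erdős-Ko-Rado (1961): when n ≥ 2k, max |F| = C(n−1, k−1). The bound is attained by the star {A : i ∈ A} for any fixed i ∈ [n]. Here C(424−1, 6−1) = C(423, 5) = 110208979629.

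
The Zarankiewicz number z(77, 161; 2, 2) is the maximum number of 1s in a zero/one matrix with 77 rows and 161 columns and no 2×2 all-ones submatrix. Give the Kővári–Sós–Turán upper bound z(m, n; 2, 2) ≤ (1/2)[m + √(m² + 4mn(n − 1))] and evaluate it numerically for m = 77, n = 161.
z(77, 161; 2, 2) ≤ (1/2)[77 + √(77² + 4·77·161·160)] = (1/2)[77 + √7940009] = 1447.4011

Kővári–Sós–Turán: let r_1, ..., r_77 be the row sums and z = Σ r_i the total number of 1s. Each pair of columns can share at most one row with both entries 1 (else a 2×2 all-ones block appears), so Σ_i C(r_i, 2) ≤ C(161, 2) = 12880. By convexity Σ_i C(r_i, 2) ≥ 77·C(z/77, 2) = z(z − 77)/(2·77), giving z² − 77z − 77·161·160 ≤ 0 and hence z ≤ (1/2)[77 + √(5929 + 4·1983520)] = (1/2)[77 + √7940009] ≈ (1/2)(77 + 2817.8022) = 1447.4011.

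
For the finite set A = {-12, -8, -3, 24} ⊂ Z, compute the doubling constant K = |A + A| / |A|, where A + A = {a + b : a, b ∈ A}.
K = |A + A| / |A| = 10/4 = 5/2

Enumerate A + A = {a + b : a, b ∈ A}. With |A| = 4, there are |A|^2 = 16 ordered sum pairs; collecting distinct values, A + A = {-24, -20, -16, -15, -11, -6, 12, 16, 21, 48}, so |A + A| = 10. Thus K = 10/4 = 5/2. For comparison, the minimum possible |A + A| over all 4-element sets is 2·4 − 1 = 7 (so min K = 7/4), attained only by arithmetic progressions.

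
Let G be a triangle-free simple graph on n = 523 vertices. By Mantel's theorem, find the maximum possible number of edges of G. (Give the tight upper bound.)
ex(523, K_3) = ⌊523^2/4⌋ = 68382

Mantel (1907): a triangle-free graph on n vertices has at most ⌊n^2/4⌋ edges, with equality for the complete bipartite graph K_{⌊n/2⌋, ⌈n/2⌉}. For n = 523: ⌊523^2/4⌋ = ⌊273529/4⌋ = 68382. The extremal graph is K_{261, 262}, which has 261·262 = 68382 edges.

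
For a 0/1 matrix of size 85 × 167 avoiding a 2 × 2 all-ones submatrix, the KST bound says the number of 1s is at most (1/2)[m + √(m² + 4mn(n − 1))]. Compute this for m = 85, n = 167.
z(85, 167; 2, 2) ≤ (1/2)[85 + √(85² + 4·85·167·166)] = (1/2)[85 + √9432705] = 1578.1355

Kővári–Sós–Turán: let r_1, ..., r_85 be the row sums and z = Σ r_i the total number of 1s. Each pair of columns can share at most one row with both entries 1 (else a 2×2 all-ones block appears), so Σ_i C(r_i, 2) ≤ C(167, 2) = 13861. By convexity Σ_i C(r_i, 2) ≥ 85·C(z/85, 2) = z(z − 85)/(2·85), giving z² − 85z − 85·167·166 ≤ 0 and hence z ≤ (1/2)[85 + √(7225 + 4·2356370)] = (1/2)[85 + √9432705] ≈ (1/2)(85 + 3071.2709) = 1578.1355.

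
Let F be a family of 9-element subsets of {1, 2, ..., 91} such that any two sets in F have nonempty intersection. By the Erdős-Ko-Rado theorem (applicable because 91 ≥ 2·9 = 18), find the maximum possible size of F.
max |F| = C(90, 8) = 77515521435

Erdős-Ko-Rado (1961): when n ≥ 2k, max |F| = C(n−1, k−1). The bound is attained by the star {A : i ∈ A} for any fixed i ∈ [n]. Here C(91−1, 9−1) = C(90, 8) = 77515521435.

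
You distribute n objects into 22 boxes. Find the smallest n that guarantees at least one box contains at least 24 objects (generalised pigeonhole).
n = (24 − 1)·22 + 1 = 507

By the generalised pigeonhole principle, to guarantee some box contains ≥ r objects we need more than (r − 1) · k objects total. Threshold: n = (r − 1) · k + 1. With r = 24 and k = 22: n = 23 · 22 + 1 = 506 + 1 = 507. For n = 506 = 23 · 22, we can put exactly 23 objects in every box, avoiding 24 in any single one — so 507 is tight.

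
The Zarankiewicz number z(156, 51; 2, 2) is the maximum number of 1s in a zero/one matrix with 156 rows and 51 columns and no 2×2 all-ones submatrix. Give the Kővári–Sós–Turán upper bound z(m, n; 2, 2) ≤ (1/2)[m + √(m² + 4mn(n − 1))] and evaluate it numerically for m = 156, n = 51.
z(156, 51; 2, 2) ≤ (1/2)[156 + √(156² + 4·156·51·50)] = (1/2)[156 + √1615536] = 713.5187

Kővári–Sós–Turán: let r_1, ..., r_156 be the row sums and z = Σ r_i the total number of 1s. Each pair of columns can share at most one row with both entries 1 (else a 2×2 all-ones block appears), so Σ_i C(r_i, 2) ≤ C(51, 2) = 1275. By convexity Σ_i C(r_i, 2) ≥ 156·C(z/156, 2) = z(z − 156)/(2·156), giving z² − 156z − 156·51·50 ≤ 0 and hence z ≤ (1/2)[156 + √(24336 + 4·397800)] = (1/2)[156 + √1615536] ≈ (1/2)(156 + 1271.0374) = 713.5187.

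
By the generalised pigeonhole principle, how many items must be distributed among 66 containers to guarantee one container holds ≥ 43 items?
n = (43 − 1)·66 + 1 = 2773

By the generalised pigeonhole principle, to guarantee some box contains ≥ r objects we need more than (r − 1) · k objects total. Threshold: n = (r − 1) · k + 1. With r = 43 and k = 66: n = 42 · 66 + 1 = 2772 + 1 = 2773. For n = 2772 = 42 · 66, we can put exactly 42 objects in every box, avoiding 43 in any single one — so 2773 is tight.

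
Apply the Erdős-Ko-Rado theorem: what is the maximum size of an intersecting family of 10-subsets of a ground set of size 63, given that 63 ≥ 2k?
max |F| = C(62, 9) = 20286591270

Erdős-Ko-Rado (1961): when n ≥ 2k, max |F| = C(n−1, k−1). The bound is attained by the star {A : i ∈ A} for any fixed i ∈ [n]. Here C(63−1, 10−1) = C(62, 9) = 20286591270.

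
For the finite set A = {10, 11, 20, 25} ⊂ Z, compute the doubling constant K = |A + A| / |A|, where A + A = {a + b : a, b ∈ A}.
K = |A + A| / |A| = 10/4 = 5/2

Enumerate A + A = {a + b : a, b ∈ A}. With |A| = 4, there are |A|^2 = 16 ordered sum pairs; collecting distinct values, A + A = {20, 21, 22, 30, 31, 35, 36, 40, 45, 50}, so |A + A| = 10. Thus K = 10/4 = 5/2. For comparison, the minimum possible |A + A| over all 4-element sets is 2·4 − 1 = 7 (so min K = 7/4), attained only by arithmetic progressions.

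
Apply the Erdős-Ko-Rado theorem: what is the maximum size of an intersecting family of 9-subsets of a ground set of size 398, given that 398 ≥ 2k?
max |F| = C(397, 8) = 14255369164931895

The Erdős-Ko-Rado theorem states: for n ≥ 2k, an intersecting family of k-subsets of an n-element set has size at most C(n − 1, k − 1), with equality for 'star' families {A ⊆ [n] : |A| = k, i ∈ A} (fix an element i). For n = 398, k = 9: C(397, 8) = 14255369164931895.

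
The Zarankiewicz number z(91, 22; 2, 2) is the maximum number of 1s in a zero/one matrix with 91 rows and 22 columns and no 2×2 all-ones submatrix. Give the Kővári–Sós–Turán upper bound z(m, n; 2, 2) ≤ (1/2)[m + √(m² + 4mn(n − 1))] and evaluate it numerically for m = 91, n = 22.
z(91, 22; 2, 2) ≤ (1/2)[91 + √(91² + 4·91·22·21)] = (1/2)[91 + √176449] = 255.5292

Kővári–Sós–Turán: let r_1, ..., r_91 be the row sums and z = Σ r_i the total number of 1s. Each pair of columns can share at most one row with both entries 1 (else a 2×2 all-ones block appears), so Σ_i C(r_i, 2) ≤ C(22, 2) = 231. By convexity Σ_i C(r_i, 2) ≥ 91·C(z/91, 2) = z(z − 91)/(2·91), giving z² − 91z − 91·22·21 ≤ 0 and hence z ≤ (1/2)[91 + √(8281 + 4·42042)] = (1/2)[91 + √176449] ≈ (1/2)(91 + 420.0583) = 255.5292.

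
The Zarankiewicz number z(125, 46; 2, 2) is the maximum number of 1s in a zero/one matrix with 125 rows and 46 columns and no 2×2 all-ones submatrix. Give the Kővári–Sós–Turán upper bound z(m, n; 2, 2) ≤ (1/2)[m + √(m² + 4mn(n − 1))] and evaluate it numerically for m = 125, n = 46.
z(125, 46; 2, 2) ≤ (1/2)[125 + √(125² + 4·125·46·45)] = (1/2)[125 + √1050625] = 575

Kővári–Sós–Turán: let r_1, ..., r_125 be the row sums and z = Σ r_i the total number of 1s. Each pair of columns can share at most one row with both entries 1 (else a 2×2 all-ones block appears), so Σ_i C(r_i, 2) ≤ C(46, 2) = 1035. By convexity Σ_i C(r_i, 2) ≥ 125·C(z/125, 2) = z(z − 125)/(2·125), giving z² − 125z − 125·46·45 ≤ 0 and hence z ≤ (1/2)[125 + √(15625 + 4·258750)] = (1/2)[125 + √1050625] ≈ (1/2)(125 + 1025) = 575.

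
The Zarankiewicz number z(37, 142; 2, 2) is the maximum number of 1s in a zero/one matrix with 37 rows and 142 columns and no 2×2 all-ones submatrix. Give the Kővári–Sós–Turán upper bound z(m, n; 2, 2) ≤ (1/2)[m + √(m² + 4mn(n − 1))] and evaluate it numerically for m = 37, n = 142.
z(37, 142; 2, 2) ≤ (1/2)[37 + √(37² + 4·37·142·141)] = (1/2)[37 + √2964625] = 879.4043

Kővári–Sós–Turán: let r_1, ..., r_37 be the row sums and z = Σ r_i the total number of 1s. Each pair of columns can share at most one row with both entries 1 (else a 2×2 all-ones block appears), so Σ_i C(r_i, 2) ≤ C(142, 2) = 10011. By convexity Σ_i C(r_i, 2) ≥ 37·C(z/37, 2) = z(z − 37)/(2·37), giving z² − 37z − 37·142·141 ≤ 0 and hence z ≤ (1/2)[37 + √(1369 + 4·740814)] = (1/2)[37 + √2964625] ≈ (1/2)(37 + 1721.8086) = 879.4043.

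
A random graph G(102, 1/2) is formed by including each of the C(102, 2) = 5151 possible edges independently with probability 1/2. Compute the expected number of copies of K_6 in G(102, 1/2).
E[# K_6] = C(102, 6) · (1/2)^C(6, 2) = 1346548665 / 2^15 ≈ 41093.404083

For each 6-subset S of vertices (there are C(102, 6) = 1346548665 such S), let X_S = 1 if S induces a K_6 (all C(6, 2) = 15 edges present). Then P(X_S = 1) = (1/2)^15 = 1/32768. By linearity of expectation, E[# K_6] = C(102, 6) · (1/2)^15 = 1346548665 / 32768 ≈ 41093.404083.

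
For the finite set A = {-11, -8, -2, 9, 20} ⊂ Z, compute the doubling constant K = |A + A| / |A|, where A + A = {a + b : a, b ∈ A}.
K = |A + A| / |A| = 14/5

Enumerate A + A = {a + b : a, b ∈ A}. With |A| = 5, there are |A|^2 = 25 ordered sum pairs; collecting distinct values, A + A = {-22, -19, -16, -13, -10, -4, -2, 1, 7, 9, 12, 18, 29, 40}, so |A + A| = 14. Thus K = 14/5. For comparison, the minimum possible |A + A| over all 5-element sets is 2·5 − 1 = 9 (so min K = 9/5), attained only by arithmetic progressions.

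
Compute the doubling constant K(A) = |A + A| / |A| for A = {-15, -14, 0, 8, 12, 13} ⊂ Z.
K = |A + A| / |A| = 20/6 = 10/3

Enumerate A + A = {a + b : a, b ∈ A}. With |A| = 6, there are |A|^2 = 36 ordered sum pairs; collecting distinct values, A + A = {-30, -29, -28, -15, -14, -7, -6, -3, -2, -1, 0, 8, 12, 13, 16, 20, 21, 24, 25, 26}, so |A + A| = 20. Thus K = 20/6 = 10/3. For comparison, the minimum possible |A + A| over all 6-element sets is 2·6 − 1 = 11 (so min K = 11/6), attained only by arithmetic progressions.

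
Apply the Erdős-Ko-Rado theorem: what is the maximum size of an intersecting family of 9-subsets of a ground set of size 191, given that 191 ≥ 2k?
max |F| = C(190, 8) = 36278383117185

Erdős-Ko-Rado (1961): when n ≥ 2k, max |F| = C(n−1, k−1). The bound is attained by the star {A : i ∈ A} for any fixed i ∈ [n]. Here C(191−1, 9−1) = C(190, 8) = 36278383117185.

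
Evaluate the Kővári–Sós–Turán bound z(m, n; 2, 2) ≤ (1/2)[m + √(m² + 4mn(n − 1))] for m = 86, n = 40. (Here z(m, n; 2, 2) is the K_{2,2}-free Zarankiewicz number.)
z(86, 40; 2, 2) ≤ (1/2)[86 + √(86² + 4·86·40·39)] = (1/2)[86 + √544036] = 411.794

Kővári–Sós–Turán: let r_1, ..., r_86 be the row sums and z = Σ r_i the total number of 1s. Each pair of columns can share at most one row with both entries 1 (else a 2×2 all-ones block appears), so Σ_i C(r_i, 2) ≤ C(40, 2) = 780. By convexity Σ_i C(r_i, 2) ≥ 86·C(z/86, 2) = z(z − 86)/(2·86), giving z² − 86z − 86·40·39 ≤ 0 and hence z ≤ (1/2)[86 + √(7396 + 4·134160)] = (1/2)[86 + √544036] ≈ (1/2)(86 + 737.588) = 411.794.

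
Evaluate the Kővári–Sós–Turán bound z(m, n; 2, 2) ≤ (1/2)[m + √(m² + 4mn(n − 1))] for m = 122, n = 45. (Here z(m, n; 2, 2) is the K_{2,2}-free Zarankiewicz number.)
z(122, 45; 2, 2) ≤ (1/2)[122 + √(122² + 4·122·45·44)] = (1/2)[122 + √981124] = 556.2585

Kővári–Sós–Turán: let r_1, ..., r_122 be the row sums and z = Σ r_i the total number of 1s. Each pair of columns can share at most one row with both entries 1 (else a 2×2 all-ones block appears), so Σ_i C(r_i, 2) ≤ C(45, 2) = 990. By convexity Σ_i C(r_i, 2) ≥ 122·C(z/122, 2) = z(z − 122)/(2·122), giving z² − 122z − 122·45·44 ≤ 0 and hence z ≤ (1/2)[122 + √(14884 + 4·241560)] = (1/2)[122 + √981124] ≈ (1/2)(122 + 990.517) = 556.2585.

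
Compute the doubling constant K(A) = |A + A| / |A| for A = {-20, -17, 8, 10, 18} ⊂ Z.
K = |A + A| / |A| = 15/5 = 3

Enumerate A + A = {a + b : a, b ∈ A}. With |A| = 5, there are |A|^2 = 25 ordered sum pairs; collecting distinct values, A + A = {-40, -37, -34, -12, -10, -9, -7, -2, 1, 16, 18, 20, 26, 28, 36}, so |A + A| = 15. Thus K = 15/5 = 3. For comparison, the minimum possible |A + A| over all 5-element sets is 2·5 − 1 = 9 (so min K = 9/5), attained only by arithmetic progressions.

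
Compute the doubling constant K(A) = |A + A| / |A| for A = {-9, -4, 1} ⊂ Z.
K = |A + A| / |A| = 5/3

Enumerate A + A = {a + b : a, b ∈ A}. With |A| = 3, there are |A|^2 = 9 ordered sum pairs; collecting distinct values, A + A = {-18, -13, -8, -3, 2}, so |A + A| = 5. Thus K = 5/3. Here |A + A| = 2|A| − 1 = 5, the minimum possible — so K = 5/3 is minimal, which holds iff A is an arithmetic progression.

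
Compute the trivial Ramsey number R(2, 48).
R(2, 48) = 48

R(2, k) = k for all k ≥ 2: in a 2-colouring of K_k, either some edge is red (a red K_2) or all edges are blue (a blue K_k). And K_{47} coloured all-blue has no blue K_48, so R(2, 48) > 47. Hence R(2, 48) = 48.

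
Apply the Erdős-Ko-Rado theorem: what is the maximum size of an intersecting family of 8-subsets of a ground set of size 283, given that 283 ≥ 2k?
max |F| = C(282, 7) = 26104824235656

Erdős-Ko-Rado (1961): when n ≥ 2k, max |F| = C(n−1, k−1). The bound is attained by the star {A : i ∈ A} for any fixed i ∈ [n]. Here C(283−1, 8−1) = C(282, 7) = 26104824235656.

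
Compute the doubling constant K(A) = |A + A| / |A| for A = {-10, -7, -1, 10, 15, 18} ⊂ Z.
K = |A + A| / |A| = 20/6 = 10/3

Enumerate A + A = {a + b : a, b ∈ A}. With |A| = 6, there are |A|^2 = 36 ordered sum pairs; collecting distinct values, A + A = {-20, -17, -14, -11, -8, -2, 0, 3, 5, 8, 9, 11, 14, 17, 20, 25, 28, 30, 33, 36}, so |A + A| = 20. Thus K = 20/6 = 10/3. For comparison, the minimum possible |A + A| over all 6-element sets is 2·6 − 1 = 11 (so min K = 11/6), attained only by arithmetic progressions.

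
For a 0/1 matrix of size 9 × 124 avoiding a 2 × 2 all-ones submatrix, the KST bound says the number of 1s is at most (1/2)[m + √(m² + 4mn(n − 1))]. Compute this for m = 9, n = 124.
z(9, 124; 2, 2) ≤ (1/2)[9 + √(9² + 4·9·124·123)] = (1/2)[9 + √549153] = 375.0243

Kővári–Sós–Turán: let r_1, ..., r_9 be the row sums and z = Σ r_i the total number of 1s. Each pair of columns can share at most one row with both entries 1 (else a 2×2 all-ones block appears), so Σ_i C(r_i, 2) ≤ C(124, 2) = 7626. By convexity Σ_i C(r_i, 2) ≥ 9·C(z/9, 2) = z(z − 9)/(2·9), giving z² − 9z − 9·124·123 ≤ 0 and hence z ≤ (1/2)[9 + √(81 + 4·137268)] = (1/2)[9 + √549153] ≈ (1/2)(9 + 741.0486) = 375.0243.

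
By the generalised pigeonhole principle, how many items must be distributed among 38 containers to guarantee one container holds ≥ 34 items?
n = (34 − 1)·38 + 1 = 1255

By the generalised pigeonhole principle, to guarantee some box contains ≥ r objects we need more than (r − 1) · k objects total. Threshold: n = (r − 1) · k + 1. With r = 34 and k = 38: n = 33 · 38 + 1 = 1254 + 1 = 1255. For n = 1254 = 33 · 38, we can put exactly 33 objects in every box, avoiding 34 in any single one — so 1255 is tight.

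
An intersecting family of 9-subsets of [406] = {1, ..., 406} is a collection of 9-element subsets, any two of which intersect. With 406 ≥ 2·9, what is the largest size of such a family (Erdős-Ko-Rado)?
max |F| = C(405, 8) = 16745853821188050

The Erdős-Ko-Rado theorem states: for n ≥ 2k, an intersecting family of k-subsets of an n-element set has size at most C(n − 1, k − 1), with equality for 'star' families {A ⊆ [n] : |A| = k, i ∈ A} (fix an element i). For n = 406, k = 9: C(405, 8) = 16745853821188050.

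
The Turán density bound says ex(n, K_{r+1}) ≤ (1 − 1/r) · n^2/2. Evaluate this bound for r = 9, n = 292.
Turán density bound = (8/9) · 292^2/2 = 341056/9 ≈ 37895.1111

Turán's theorem: ex(n, K_{r+1}) is achieved by the complete r-partite Turán graph T(n, r) with parts as balanced as possible, and is at most (1 − 1/r) · n^2/2. For r = 9, n = 292: the density bound is (8/9) · 85264/2 = 341056/9 ≈ 37895.1111. The integer-valued extremum is e(T(292, 9)) = 37894, which is strictly less than the density bound 341056/9 since 9 ∤ 292 (the parts of T(292, 9) cannot all be equal).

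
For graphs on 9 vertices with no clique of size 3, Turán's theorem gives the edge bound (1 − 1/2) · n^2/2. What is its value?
Turán density bound = (1/2) · 9^2/2 = 81/4 ≈ 20.25

Turán's theorem: ex(n, K_{r+1}) is achieved by the complete r-partite Turán graph T(n, r) with parts as balanced as possible, and is at most (1 − 1/r) · n^2/2. For r = 2, n = 9: the density bound is (1/2) · 81/2 = 81/4 ≈ 20.25. The integer-valued extremum is e(T(9, 2)) = 20, which is strictly less than the density bound 81/4 since 2 ∤ 9 (the parts of T(9, 2) cannot all be equal).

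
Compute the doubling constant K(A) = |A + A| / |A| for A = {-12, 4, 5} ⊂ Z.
K = |A + A| / |A| = 6/3 = 2

Enumerate A + A = {a + b : a, b ∈ A}. With |A| = 3, there are |A|^2 = 9 ordered sum pairs; collecting distinct values, A + A = {-24, -8, -7, 8, 9, 10}, so |A + A| = 6. Thus K = 6/3 = 2. For comparison, the minimum possible |A + A| over all 3-element sets is 2·3 − 1 = 5 (so min K = 5/3), attained only by arithmetic progressions.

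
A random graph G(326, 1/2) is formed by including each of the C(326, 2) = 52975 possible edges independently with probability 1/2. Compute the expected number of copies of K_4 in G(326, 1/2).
E[# K_4] = C(326, 4) · (1/2)^C(4, 2) = 461994975 / 2^6 = 7218671.484375

For each 4-subset S of vertices (there are C(326, 4) = 461994975 such S), let X_S = 1 if S induces a K_4 (all C(4, 2) = 6 edges present). Then P(X_S = 1) = (1/2)^6 = 1/64. By linearity of expectation, E[# K_4] = C(326, 4) · (1/2)^6 = 461994975 / 64 = 7218671.484375.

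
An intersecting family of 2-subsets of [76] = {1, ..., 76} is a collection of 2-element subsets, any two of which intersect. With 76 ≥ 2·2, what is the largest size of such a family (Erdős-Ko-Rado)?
max |F| = C(75, 1) = 75

Erdős-Ko-Rado (1961): when n ≥ 2k, max |F| = C(n−1, k−1). The bound is attained by the star {A : i ∈ A} for any fixed i ∈ [n]. Here C(76−1, 2−1) = C(75, 1) = 75.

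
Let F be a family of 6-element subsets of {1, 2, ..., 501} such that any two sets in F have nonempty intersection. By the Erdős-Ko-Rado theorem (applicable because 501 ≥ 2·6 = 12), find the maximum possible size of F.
max |F| = C(500, 5) = 255244687600

Erdős-Ko-Rado (1961): when n ≥ 2k, max |F| = C(n−1, k−1). The bound is attained by the star {A : i ∈ A} for any fixed i ∈ [n]. Here C(501−1, 6−1) = C(500, 5) = 255244687600.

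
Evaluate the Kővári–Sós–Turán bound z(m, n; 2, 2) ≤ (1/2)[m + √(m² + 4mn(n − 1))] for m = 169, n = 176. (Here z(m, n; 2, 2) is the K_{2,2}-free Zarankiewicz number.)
z(169, 176; 2, 2) ≤ (1/2)[169 + √(169² + 4·169·176·175)] = (1/2)[169 + √20849361] = 2367.555

Kővári–Sós–Turán: let r_1, ..., r_169 be the row sums and z = Σ r_i the total number of 1s. Each pair of columns can share at most one row with both entries 1 (else a 2×2 all-ones block appears), so Σ_i C(r_i, 2) ≤ C(176, 2) = 15400. By convexity Σ_i C(r_i, 2) ≥ 169·C(z/169, 2) = z(z − 169)/(2·169), giving z² − 169z − 169·176·175 ≤ 0 and hence z ≤ (1/2)[169 + √(28561 + 4·5205200)] = (1/2)[169 + √20849361] ≈ (1/2)(169 + 4566.1101) = 2367.555.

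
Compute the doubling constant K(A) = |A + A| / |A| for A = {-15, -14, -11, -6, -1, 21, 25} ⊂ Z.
K = |A + A| / |A| = 26/7

Enumerate A + A = {a + b : a, b ∈ A}. With |A| = 7, there are |A|^2 = 49 ordered sum pairs; collecting distinct values, A + A = {-30, -29, -28, -26, -25, -22, -21, -20, -17, -16, -15, -12, -7, -2, 6, 7, 10, 11, 14, 15, 19, 20, 24, 42, 46, 50}, so |A + A| = 26. Thus K = 26/7. For comparison, the minimum possible |A + A| over all 7-element sets is 2·7 − 1 = 13 (so min K = 13/7), attained only by arithmetic progressions.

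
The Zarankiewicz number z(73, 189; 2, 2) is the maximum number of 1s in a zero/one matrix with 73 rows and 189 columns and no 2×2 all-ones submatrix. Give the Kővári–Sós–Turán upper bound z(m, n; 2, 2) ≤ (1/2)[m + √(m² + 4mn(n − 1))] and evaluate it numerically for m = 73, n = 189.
z(73, 189; 2, 2) ≤ (1/2)[73 + √(73² + 4·73·189·188)] = (1/2)[73 + √10380673] = 1647.4526

Kővári–Sós–Turán: let r_1, ..., r_73 be the row sums and z = Σ r_i the total number of 1s. Each pair of columns can share at most one row with both entries 1 (else a 2×2 all-ones block appears), so Σ_i C(r_i, 2) ≤ C(189, 2) = 17766. By convexity Σ_i C(r_i, 2) ≥ 73·C(z/73, 2) = z(z − 73)/(2·73), giving z² − 73z − 73·189·188 ≤ 0 and hence z ≤ (1/2)[73 + √(5329 + 4·2593836)] = (1/2)[73 + √10380673] ≈ (1/2)(73 + 3221.9052) = 1647.4526.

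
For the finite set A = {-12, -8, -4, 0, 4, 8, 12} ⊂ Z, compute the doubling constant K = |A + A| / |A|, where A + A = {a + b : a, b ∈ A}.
K = |A + A| / |A| = 13/7

Enumerate A + A = {a + b : a, b ∈ A}. With |A| = 7, there are |A|^2 = 49 ordered sum pairs; collecting distinct values, A + A = {-24, -20, -16, -12, -8, -4, 0, 4, 8, 12, 16, 20, 24}, so |A + A| = 13. Thus K = 13/7. Here |A + A| = 2|A| − 1 = 13, the minimum possible — so K = 13/7 is minimal, which holds iff A is an arithmetic progression.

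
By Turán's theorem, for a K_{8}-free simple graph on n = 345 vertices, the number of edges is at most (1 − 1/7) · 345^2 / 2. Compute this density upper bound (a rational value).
Turán density bound = (6/7) · 345^2/2 = 357075/7 ≈ 51010.7143

Turán's theorem: ex(n, K_{r+1}) is achieved by the complete r-partite Turán graph T(n, r) with parts as balanced as possible, and is at most (1 − 1/r) · n^2/2. For r = 7, n = 345: the density bound is (6/7) · 119025/2 = 357075/7 ≈ 51010.7143. The integer-valued extremum is e(T(345, 7)) = 51010, which is strictly less than the density bound 357075/7 since 7 ∤ 345 (the parts of T(345, 7) cannot all be equal).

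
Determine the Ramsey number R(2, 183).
R(2, 183) = 183

R(2, k) = k for all k ≥ 2: in a 2-colouring of K_k, either some edge is red (a red K_2) or all edges are blue (a blue K_k). And K_{182} coloured all-blue has no blue K_183, so R(2, 183) > 182. Hence R(2, 183) = 183.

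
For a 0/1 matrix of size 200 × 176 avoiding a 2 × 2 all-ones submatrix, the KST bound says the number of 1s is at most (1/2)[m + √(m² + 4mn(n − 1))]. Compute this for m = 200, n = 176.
z(200, 176; 2, 2) ≤ (1/2)[200 + √(200² + 4·200·176·175)] = (1/2)[200 + √24680000] = 2583.9485

Kővári–Sós–Turán: let r_1, ..., r_200 be the row sums and z = Σ r_i the total number of 1s. Each pair of columns can share at most one row with both entries 1 (else a 2×2 all-ones block appears), so Σ_i C(r_i, 2) ≤ C(176, 2) = 15400. By convexity Σ_i C(r_i, 2) ≥ 200·C(z/200, 2) = z(z − 200)/(2·200), giving z² − 200z − 200·176·175 ≤ 0 and hence z ≤ (1/2)[200 + √(40000 + 4·6160000)] = (1/2)[200 + √24680000] ≈ (1/2)(200 + 4967.8969) = 2583.9485.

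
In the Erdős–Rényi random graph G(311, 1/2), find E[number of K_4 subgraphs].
E[# K_4] = C(311, 4) · (1/2)^C(4, 2) = 382313855 / 2^6 = 5973653.984375

For each 4-subset S of vertices (there are C(311, 4) = 382313855 such S), let X_S = 1 if S induces a K_4 (all C(4, 2) = 6 edges present). Then P(X_S = 1) = (1/2)^6 = 1/64. By linearity of expectation, E[# K_4] = C(311, 4) · (1/2)^6 = 382313855 / 64 = 5973653.984375.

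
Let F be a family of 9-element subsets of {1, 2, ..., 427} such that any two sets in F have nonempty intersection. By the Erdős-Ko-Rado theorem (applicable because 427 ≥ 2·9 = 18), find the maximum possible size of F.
max |F| = C(426, 8) = 25179209413738425

The Erdős-Ko-Rado theorem states: for n ≥ 2k, an intersecting family of k-subsets of an n-element set has size at most C(n − 1, k − 1), with equality for 'star' families {A ⊆ [n] : |A| = k, i ∈ A} (fix an element i). For n = 427, k = 9: C(426, 8) = 25179209413738425.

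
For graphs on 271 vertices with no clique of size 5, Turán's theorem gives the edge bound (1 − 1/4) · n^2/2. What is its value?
Turán density bound = (3/4) · 271^2/2 = 220323/8 ≈ 27540.375

Turán's theorem: ex(n, K_{r+1}) is achieved by the complete r-partite Turán graph T(n, r) with parts as balanced as possible, and is at most (1 − 1/r) · n^2/2. For r = 4, n = 271: the density bound is (3/4) · 73441/2 = 220323/8 ≈ 27540.375. The integer-valued extremum is e(T(271, 4)) = 27540, which is strictly less than the density bound 220323/8 since 4 ∤ 271 (the parts of T(271, 4) cannot all be equal).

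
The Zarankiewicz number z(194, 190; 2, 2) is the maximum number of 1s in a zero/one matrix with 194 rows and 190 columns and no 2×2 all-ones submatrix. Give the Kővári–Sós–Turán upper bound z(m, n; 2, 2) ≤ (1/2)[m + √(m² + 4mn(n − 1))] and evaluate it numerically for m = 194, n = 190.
z(194, 190; 2, 2) ≤ (1/2)[194 + √(194² + 4·194·190·189)] = (1/2)[194 + √27903796] = 2738.2022

Kővári–Sós–Turán: let r_1, ..., r_194 be the row sums and z = Σ r_i the total number of 1s. Each pair of columns can share at most one row with both entries 1 (else a 2×2 all-ones block appears), so Σ_i C(r_i, 2) ≤ C(190, 2) = 17955. By convexity Σ_i C(r_i, 2) ≥ 194·C(z/194, 2) = z(z − 194)/(2·194), giving z² − 194z − 194·190·189 ≤ 0 and hence z ≤ (1/2)[194 + √(37636 + 4·6966540)] = (1/2)[194 + √27903796] ≈ (1/2)(194 + 5282.4044) = 2738.2022.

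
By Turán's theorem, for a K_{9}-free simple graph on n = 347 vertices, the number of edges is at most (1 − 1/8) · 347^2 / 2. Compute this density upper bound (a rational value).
Turán density bound = (7/8) · 347^2/2 = 842863/16 ≈ 52678.9375

Turán's theorem: ex(n, K_{r+1}) is achieved by the complete r-partite Turán graph T(n, r) with parts as balanced as possible, and is at most (1 − 1/r) · n^2/2. For r = 8, n = 347: the density bound is (7/8) · 120409/2 = 842863/16 ≈ 52678.9375. The integer-valued extremum is e(T(347, 8)) = 52678, which is strictly less than the density bound 842863/16 since 8 ∤ 347 (the parts of T(347, 8) cannot all be equal).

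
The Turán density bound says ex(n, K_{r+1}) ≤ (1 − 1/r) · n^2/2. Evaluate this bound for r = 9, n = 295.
Turán density bound = (8/9) · 295^2/2 = 348100/9 ≈ 38677.7778

Turán's theorem: ex(n, K_{r+1}) is achieved by the complete r-partite Turán graph T(n, r) with parts as balanced as possible, and is at most (1 − 1/r) · n^2/2. For r = 9, n = 295: the density bound is (8/9) · 87025/2 = 348100/9 ≈ 38677.7778. The integer-valued extremum is e(T(295, 9)) = 38677, which is strictly less than the density bound 348100/9 since 9 ∤ 295 (the parts of T(295, 9) cannot all be equal).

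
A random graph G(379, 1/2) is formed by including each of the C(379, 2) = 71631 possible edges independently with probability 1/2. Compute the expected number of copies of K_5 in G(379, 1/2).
E[# K_5] = C(379, 5) · (1/2)^C(5, 2) = 63461484450 / 2^10 = 31730742225/512 ≈ 61974105.908203

For each 5-subset S of vertices (there are C(379, 5) = 63461484450 such S), let X_S = 1 if S induces a K_5 (all C(5, 2) = 10 edges present). Then P(X_S = 1) = (1/2)^10 = 1/1024. By linearity of expectation, E[# K_5] = C(379, 5) · (1/2)^10 = 63461484450 / 1024 = 31730742225/512 ≈ 61974105.908203.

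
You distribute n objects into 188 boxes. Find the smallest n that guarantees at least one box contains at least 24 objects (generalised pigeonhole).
n = (24 − 1)·188 + 1 = 4325

By the generalised pigeonhole principle, to guarantee some box contains ≥ r objects we need more than (r − 1) · k objects total. Threshold: n = (r − 1) · k + 1. With r = 24 and k = 188: n = 23 · 188 + 1 = 4324 + 1 = 4325. For n = 4324 = 23 · 188, we can put exactly 23 objects in every box, avoiding 24 in any single one — so 4325 is tight.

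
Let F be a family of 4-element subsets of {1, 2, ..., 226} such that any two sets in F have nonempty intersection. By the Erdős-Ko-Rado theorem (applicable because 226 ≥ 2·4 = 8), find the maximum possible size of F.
max |F| = C(225, 3) = 1873200

The Erdős-Ko-Rado theorem states: for n ≥ 2k, an intersecting family of k-subsets of an n-element set has size at most C(n − 1, k − 1), with equality for 'star' families {A ⊆ [n] : |A| = k, i ∈ A} (fix an element i). For n = 226, k = 4: C(225, 3) = 1873200.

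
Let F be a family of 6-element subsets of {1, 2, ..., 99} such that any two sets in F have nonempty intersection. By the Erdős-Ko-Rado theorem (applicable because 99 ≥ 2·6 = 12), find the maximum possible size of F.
max |F| = C(98, 5) = 67910864

The Erdős-Ko-Rado theorem states: for n ≥ 2k, an intersecting family of k-subsets of an n-element set has size at most C(n − 1, k − 1), with equality for 'star' families {A ⊆ [n] : |A| = k, i ∈ A} (fix an element i). For n = 99, k = 6: C(98, 5) = 67910864.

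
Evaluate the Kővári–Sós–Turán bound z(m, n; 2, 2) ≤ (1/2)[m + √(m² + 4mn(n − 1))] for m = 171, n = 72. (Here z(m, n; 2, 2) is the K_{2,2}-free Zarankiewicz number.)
z(171, 72; 2, 2) ≤ (1/2)[171 + √(171² + 4·171·72·71)] = (1/2)[171 + √3525849] = 1024.3622

Kővári–Sós–Turán: let r_1, ..., r_171 be the row sums and z = Σ r_i the total number of 1s. Each pair of columns can share at most one row with both entries 1 (else a 2×2 all-ones block appears), so Σ_i C(r_i, 2) ≤ C(72, 2) = 2556. By convexity Σ_i C(r_i, 2) ≥ 171·C(z/171, 2) = z(z − 171)/(2·171), giving z² − 171z − 171·72·71 ≤ 0 and hence z ≤ (1/2)[171 + √(29241 + 4·874152)] = (1/2)[171 + √3525849] ≈ (1/2)(171 + 1877.7244) = 1024.3622.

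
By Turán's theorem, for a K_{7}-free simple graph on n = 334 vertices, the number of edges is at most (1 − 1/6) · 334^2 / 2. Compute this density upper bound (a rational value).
Turán density bound = (5/6) · 334^2/2 = 139445/3 ≈ 46481.6667

Turán's theorem: ex(n, K_{r+1}) is achieved by the complete r-partite Turán graph T(n, r) with parts as balanced as possible, and is at most (1 − 1/r) · n^2/2. For r = 6, n = 334: the density bound is (5/6) · 111556/2 = 139445/3 ≈ 46481.6667. The integer-valued extremum is e(T(334, 6)) = 46481, which is strictly less than the density bound 139445/3 since 6 ∤ 334 (the parts of T(334, 6) cannot all be equal).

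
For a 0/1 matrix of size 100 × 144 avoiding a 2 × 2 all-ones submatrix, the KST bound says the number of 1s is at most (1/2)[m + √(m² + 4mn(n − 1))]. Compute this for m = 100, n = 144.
z(100, 144; 2, 2) ≤ (1/2)[100 + √(100² + 4·100·144·143)] = (1/2)[100 + √8246800] = 1485.8621

Kővári–Sós–Turán: let r_1, ..., r_100 be the row sums and z = Σ r_i the total number of 1s. Each pair of columns can share at most one row with both entries 1 (else a 2×2 all-ones block appears), so Σ_i C(r_i, 2) ≤ C(144, 2) = 10296. By convexity Σ_i C(r_i, 2) ≥ 100·C(z/100, 2) = z(z − 100)/(2·100), giving z² − 100z − 100·144·143 ≤ 0 and hence z ≤ (1/2)[100 + √(10000 + 4·2059200)] = (1/2)[100 + √8246800] ≈ (1/2)(100 + 2871.7242) = 1485.8621.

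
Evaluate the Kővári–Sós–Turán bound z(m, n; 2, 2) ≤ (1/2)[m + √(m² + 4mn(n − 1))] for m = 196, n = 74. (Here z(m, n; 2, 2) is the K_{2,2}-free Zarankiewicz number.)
z(196, 74; 2, 2) ≤ (1/2)[196 + √(196² + 4·196·74·73)] = (1/2)[196 + √4273584] = 1131.6324

Kővári–Sós–Turán: let r_1, ..., r_196 be the row sums and z = Σ r_i the total number of 1s. Each pair of columns can share at most one row with both entries 1 (else a 2×2 all-ones block appears), so Σ_i C(r_i, 2) ≤ C(74, 2) = 2701. By convexity Σ_i C(r_i, 2) ≥ 196·C(z/196, 2) = z(z − 196)/(2·196), giving z² − 196z − 196·74·73 ≤ 0 and hence z ≤ (1/2)[196 + √(38416 + 4·1058792)] = (1/2)[196 + √4273584] ≈ (1/2)(196 + 2067.2649) = 1131.6324.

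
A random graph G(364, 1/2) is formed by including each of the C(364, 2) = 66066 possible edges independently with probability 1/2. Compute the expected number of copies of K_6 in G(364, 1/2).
E[# K_6] = C(364, 6) · (1/2)^C(6, 2) = 3099475687308 / 2^15 = 774868921827/8192 ≈ 94588491.433960

For each 6-subset S of vertices (there are C(364, 6) = 3099475687308 such S), let X_S = 1 if S induces a K_6 (all C(6, 2) = 15 edges present). Then P(X_S = 1) = (1/2)^15 = 1/32768. By linearity of expectation, E[# K_6] = C(364, 6) · (1/2)^15 = 3099475687308 / 32768 = 774868921827/8192 ≈ 94588491.433960.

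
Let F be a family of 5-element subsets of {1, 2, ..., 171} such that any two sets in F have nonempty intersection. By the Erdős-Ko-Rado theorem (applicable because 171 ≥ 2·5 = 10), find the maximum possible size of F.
max |F| = C(170, 4) = 33585370

The Erdős-Ko-Rado theorem states: for n ≥ 2k, an intersecting family of k-subsets of an n-element set has size at most C(n − 1, k − 1), with equality for 'star' families {A ⊆ [n] : |A| = k, i ∈ A} (fix an element i). For n = 171, k = 5: C(170, 4) = 33585370.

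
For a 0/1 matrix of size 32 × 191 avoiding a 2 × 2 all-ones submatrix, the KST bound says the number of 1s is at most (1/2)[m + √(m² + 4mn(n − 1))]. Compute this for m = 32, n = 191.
z(32, 191; 2, 2) ≤ (1/2)[32 + √(32² + 4·32·191·190)] = (1/2)[32 + √4646144] = 1093.7458

Kővári–Sós–Turán: let r_1, ..., r_32 be the row sums and z = Σ r_i the total number of 1s. Each pair of columns can share at most one row with both entries 1 (else a 2×2 all-ones block appears), so Σ_i C(r_i, 2) ≤ C(191, 2) = 18145. By convexity Σ_i C(r_i, 2) ≥ 32·C(z/32, 2) = z(z − 32)/(2·32), giving z² − 32z − 32·191·190 ≤ 0 and hence z ≤ (1/2)[32 + √(1024 + 4·1161280)] = (1/2)[32 + √4646144] ≈ (1/2)(32 + 2155.4916) = 1093.7458.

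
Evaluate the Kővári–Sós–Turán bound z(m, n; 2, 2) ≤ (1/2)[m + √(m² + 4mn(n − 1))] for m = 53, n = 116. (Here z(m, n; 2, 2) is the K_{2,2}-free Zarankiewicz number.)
z(53, 116; 2, 2) ≤ (1/2)[53 + √(53² + 4·53·116·115)] = (1/2)[53 + √2830889] = 867.7623

Kővári–Sós–Turán: let r_1, ..., r_53 be the row sums and z = Σ r_i the total number of 1s. Each pair of columns can share at most one row with both entries 1 (else a 2×2 all-ones block appears), so Σ_i C(r_i, 2) ≤ C(116, 2) = 6670. By convexity Σ_i C(r_i, 2) ≥ 53·C(z/53, 2) = z(z − 53)/(2·53), giving z² − 53z − 53·116·115 ≤ 0 and hence z ≤ (1/2)[53 + √(2809 + 4·707020)] = (1/2)[53 + √2830889] ≈ (1/2)(53 + 1682.5246) = 867.7623.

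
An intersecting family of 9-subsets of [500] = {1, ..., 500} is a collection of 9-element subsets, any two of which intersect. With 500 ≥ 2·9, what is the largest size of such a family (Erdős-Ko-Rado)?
max |F| = C(499, 8) = 90113861475235026

Erdős-Ko-Rado (1961): when n ≥ 2k, max |F| = C(n−1, k−1). The bound is attained by the star {A : i ∈ A} for any fixed i ∈ [n]. Here C(500−1, 9−1) = C(499, 8) = 90113861475235026.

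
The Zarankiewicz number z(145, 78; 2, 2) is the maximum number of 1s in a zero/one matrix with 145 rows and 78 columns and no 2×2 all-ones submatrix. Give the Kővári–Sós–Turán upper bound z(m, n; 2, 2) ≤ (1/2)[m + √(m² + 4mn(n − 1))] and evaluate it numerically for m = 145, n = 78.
z(145, 78; 2, 2) ≤ (1/2)[145 + √(145² + 4·145·78·77)] = (1/2)[145 + √3504505] = 1008.5162

Kővári–Sós–Turán: let r_1, ..., r_145 be the row sums and z = Σ r_i the total number of 1s. Each pair of columns can share at most one row with both entries 1 (else a 2×2 all-ones block appears), so Σ_i C(r_i, 2) ≤ C(78, 2) = 3003. By convexity Σ_i C(r_i, 2) ≥ 145·C(z/145, 2) = z(z − 145)/(2·145), giving z² − 145z − 145·78·77 ≤ 0 and hence z ≤ (1/2)[145 + √(21025 + 4·870870)] = (1/2)[145 + √3504505] ≈ (1/2)(145 + 1872.0323) = 1008.5162.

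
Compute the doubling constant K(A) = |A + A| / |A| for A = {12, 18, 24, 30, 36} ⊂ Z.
K = |A + A| / |A| = 9/5

Enumerate A + A = {a + b : a, b ∈ A}. With |A| = 5, there are |A|^2 = 25 ordered sum pairs; collecting distinct values, A + A = {24, 30, 36, 42, 48, 54, 60, 66, 72}, so |A + A| = 9. Thus K = 9/5. Here |A + A| = 2|A| − 1 = 9, the minimum possible — so K = 9/5 is minimal, which holds iff A is an arithmetic progression.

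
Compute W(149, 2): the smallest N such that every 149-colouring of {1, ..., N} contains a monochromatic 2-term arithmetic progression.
W(149, 2) = 149 + 1 = 150

A 2-term AP is any pair of integers, so a monochromatic 2-AP exists iff some colour is used at least twice. With 149 colours, the colouring i ↦ i on {1, ..., 149} uses each colour once, avoiding any monochromatic pair, so W(149, 2) > 149. For {1, ..., 150}, pigeonhole forces two integers of the same colour, which form a monochromatic 2-AP. Hence W(149, 2) = 150.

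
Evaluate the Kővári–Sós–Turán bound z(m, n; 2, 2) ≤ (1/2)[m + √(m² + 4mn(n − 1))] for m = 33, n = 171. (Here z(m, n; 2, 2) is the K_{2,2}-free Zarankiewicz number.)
z(33, 171; 2, 2) ≤ (1/2)[33 + √(33² + 4·33·171·170)] = (1/2)[33 + √3838329] = 996.0827

Kővári–Sós–Turán: let r_1, ..., r_33 be the row sums and z = Σ r_i the total number of 1s. Each pair of columns can share at most one row with both entries 1 (else a 2×2 all-ones block appears), so Σ_i C(r_i, 2) ≤ C(171, 2) = 14535. By convexity Σ_i C(r_i, 2) ≥ 33·C(z/33, 2) = z(z − 33)/(2·33), giving z² − 33z − 33·171·170 ≤ 0 and hence z ≤ (1/2)[33 + √(1089 + 4·959310)] = (1/2)[33 + √3838329] ≈ (1/2)(33 + 1959.1654) = 996.0827.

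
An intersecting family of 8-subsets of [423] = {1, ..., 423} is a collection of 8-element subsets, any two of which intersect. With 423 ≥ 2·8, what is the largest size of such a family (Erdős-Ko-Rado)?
max |F| = C(422, 7) = 449814023625824

The Erdős-Ko-Rado theorem states: for n ≥ 2k, an intersecting family of k-subsets of an n-element set has size at most C(n − 1, k − 1), with equality for 'star' families {A ⊆ [n] : |A| = k, i ∈ A} (fix an element i). For n = 423, k = 8: C(422, 7) = 449814023625824.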